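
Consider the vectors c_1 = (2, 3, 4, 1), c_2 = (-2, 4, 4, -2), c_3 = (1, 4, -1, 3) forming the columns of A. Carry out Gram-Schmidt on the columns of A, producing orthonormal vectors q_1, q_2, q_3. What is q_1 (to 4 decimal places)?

q_1 = (0.3651, 0.5477, 0.7303, 0.1826)

c_1 = (2, 3, 4, 1); ‖c_1‖ = 5.4772, so q_1 = (0.3651, 0.5477, 0.7303, 0.1826).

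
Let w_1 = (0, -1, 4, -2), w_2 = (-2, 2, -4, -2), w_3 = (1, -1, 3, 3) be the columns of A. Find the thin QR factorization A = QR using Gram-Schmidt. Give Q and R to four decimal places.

Q = [[0.0000, -0.4629, -0.6838], [-0.2182, 0.3086, 0.4558], [0.8729, -0.3086, 0.3419], [-0.4364, -0.7715, 0.4558]], R = [[4.5826, -3.0551, 1.5275], [0.0000, 4.3205, -4.0119], [0.0000, 0.0000, 1.2536]]

e_1 = w_1/‖w_1‖ = (0, -1, 4, -2)/4.5826 = (0.0000, -0.2182, 0.8729, -0.4364).
r_{12} = e_1·w_2 = -3.0551.
u_2 = w_2 + 3.0551·e_1 = (-2.0000, 1.3333, -1.3333, -3.3333).
‖u_2‖ = 4.3205, so e_2 = (-0.4629, 0.3086, -0.3086, -0.7715).
r_{13} = e_1·w_3 = 1.5275; r_{23} = e_2·w_3 = -4.0119.
u_3 = w_3 − 1.5275·e_1 + 4.0119·e_2 = (-0.8571, 0.5714, 0.4286, 0.5714).
‖u_3‖ = 1.2536, so e_3 = (-0.6838, 0.4558, 0.3419, 0.4558).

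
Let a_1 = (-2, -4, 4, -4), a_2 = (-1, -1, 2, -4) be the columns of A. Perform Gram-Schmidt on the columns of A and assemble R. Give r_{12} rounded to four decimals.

r_{12} = 4.1603

a_1 = (-2, -4, 4, -4); ‖a_1‖ = 7.2111, so e_1 = (-0.2774, -0.5547, 0.5547, -0.5547).
r_{12} = e_1·a_2 = 4.1603.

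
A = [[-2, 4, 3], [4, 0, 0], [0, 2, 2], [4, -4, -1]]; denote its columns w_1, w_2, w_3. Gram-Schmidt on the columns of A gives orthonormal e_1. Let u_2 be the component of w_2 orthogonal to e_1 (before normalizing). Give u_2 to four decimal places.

w_1 = (-2, 4, 0, 4); ‖w_1‖ = 6.0000, so e_1 = (-0.3333, 0.6667, 0.0000, 0.6667).
e_1·w_2 = (-0.3333)·4 + 0.6667·0 + 0.0000·2 + 0.6667·(-4) = -4.0000.
u_2 = w_2 + 4.0000·e_1 = (2.6667, 2.6667, 2.0000, -1.3333).

u_2 = (2.6667, 2.6667, 2.0000, -1.3333)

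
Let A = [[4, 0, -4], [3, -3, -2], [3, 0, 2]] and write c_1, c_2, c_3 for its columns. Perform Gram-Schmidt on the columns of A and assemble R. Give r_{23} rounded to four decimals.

r_{23} = 0.6860

c_1 = (4, 3, 3); ‖c_1‖ = 5.8310, so q_1 = (0.6860, 0.5145, 0.5145).
q_1·c_2 = 0.6860·0 + 0.5145·(-3) + 0.5145·0 = -1.5435.
u_2 = c_2 + 1.5435·q_1 = (1.0588, -2.2059, 0.7941).
‖u_2‖ = 2.5725, so q_2 = (0.4116, -0.8575, 0.3087).
r_{23} = q_2·c_3 = 0.6860.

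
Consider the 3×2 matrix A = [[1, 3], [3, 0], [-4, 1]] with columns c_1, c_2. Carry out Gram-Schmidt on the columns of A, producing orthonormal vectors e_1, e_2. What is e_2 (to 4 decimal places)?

e_2 = (0.9627, 0.0366, 0.2681)

c_1 = (1, 3, -4); ‖c_1‖ = 5.0990, so e_1 = (0.1961, 0.5883, -0.7845).
e_1·c_2 = 0.1961·3 + 0.5883·0 + (-0.7845)·1 = -0.1961.
u_2 = c_2 + 0.1961·e_1 = (3.0385, 0.1154, 0.8462).
‖u_2‖ = 3.1562, so e_2 = (0.9627, 0.0366, 0.2681).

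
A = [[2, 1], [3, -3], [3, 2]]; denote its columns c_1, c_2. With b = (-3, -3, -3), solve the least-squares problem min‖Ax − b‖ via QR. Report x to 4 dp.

x = (-1.0945, -0.0782)

e_1 = c_1/‖c_1‖ = (2, 3, 3)/4.6904 = (0.4264, 0.6396, 0.6396).
r_{12} = e_1·c_2 = -0.2132.
u_2 = c_2 + 0.2132·e_1 = (1.0909, -2.8636, 2.1364).
‖u_2‖ = 3.7356, so e_2 = (0.2920, -0.7666, 0.5719).
Qᵀb = (-5.1168, -0.2920).
Back-substitute: x_2 = -0.2920/3.7356 = -0.0782.
x_1 = (-5.1168 + 0.2132·(-0.0782))/4.6904 = -1.0945.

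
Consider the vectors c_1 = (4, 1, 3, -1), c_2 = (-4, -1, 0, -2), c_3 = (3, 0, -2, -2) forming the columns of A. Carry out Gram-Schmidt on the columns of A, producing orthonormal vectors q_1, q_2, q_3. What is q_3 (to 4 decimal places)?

q_3 = (0.3564, -0.1140, -0.6557, -0.6557)

q_1 = c_1/‖c_1‖ = (4, 1, 3, -1)/5.1962 = (0.7698, 0.1925, 0.5774, -0.1925).
r_{12} = q_1·c_2 = -2.8868.
u_2 = c_2 + 2.8868·q_1 = (-1.7778, -0.4444, 1.6667, -2.5556).
‖u_2‖ = 3.5590, so q_2 = (-0.4995, -0.1249, 0.4683, -0.7180).
r_{13} = q_1·c_3 = 1.5396; r_{23} = q_2·c_3 = -0.9990.
u_3 = c_3 − 1.5396·q_1 + 0.9990·q_2 = (1.3158, -0.4211, -2.4211, -2.4211).
‖u_3‖ = 3.6921, so q_3 = (0.3564, -0.1140, -0.6557, -0.6557).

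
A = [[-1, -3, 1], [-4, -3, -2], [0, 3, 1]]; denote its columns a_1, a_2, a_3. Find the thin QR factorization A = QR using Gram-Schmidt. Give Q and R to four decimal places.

q_1 = a_1/‖a_1‖ = (-1, -4, 0)/4.1231 = (-0.2425, -0.9701, 0.0000).
r_{12} = q_1·a_2 = 3.6380.
u_2 = a_2 − 3.6380·q_1 = (-2.1176, 0.5294, 3.0000).
‖u_2‖ = 3.7101, so q_2 = (-0.5708, 0.1427, 0.8086).
r_{13} = q_1·a_3 = 1.6977; r_{23} = q_2·a_3 = -0.0476.
u_3 = a_3 − 1.6977·q_1 + 0.0476·q_2 = (1.3846, -0.3462, 1.0385).
‖u_3‖ = 1.7650, so q_3 = (0.7845, -0.1961, 0.5883).

Q = [[-0.2425, -0.5708, 0.7845], [-0.9701, 0.1427, -0.1961], [0.0000, 0.8086, 0.5883]], R = [[4.1231, 3.6380, 1.6977], [0.0000, 3.7101, -0.0476], [0.0000, 0.0000, 1.7650]]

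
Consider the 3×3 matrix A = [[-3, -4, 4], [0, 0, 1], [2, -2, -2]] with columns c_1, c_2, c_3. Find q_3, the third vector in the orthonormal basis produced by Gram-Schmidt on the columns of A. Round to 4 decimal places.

q_3 = (0.0000, 1.0000, 0.0000)

c_1 = (-3, 0, 2); ‖c_1‖ = 3.6056, so q_1 = (-0.8321, 0.0000, 0.5547).
q_1·c_2 = (-0.8321)·(-4) + 0.0000·0 + 0.5547·(-2) = 2.2188.
u_2 = c_2 − 2.2188·q_1 = (-2.1538, 0.0000, -3.2308).
‖u_2‖ = 3.8829, so q_2 = (-0.5547, 0.0000, -0.8321).
q_1·c_3 = (-0.8321)·4 + 0.0000·1 + 0.5547·(-2) = -4.4376; q_2·c_3 = (-0.5547)·4 + 0.0000·1 + (-0.8321)·(-2) = -0.5547.
u_3 = c_3 + 4.4376·q_1 + 0.5547·q_2 = (0.0000, 1.0000, 0.0000).
‖u_3‖ = 1.0000, so q_3 = (0.0000, 1.0000, 0.0000).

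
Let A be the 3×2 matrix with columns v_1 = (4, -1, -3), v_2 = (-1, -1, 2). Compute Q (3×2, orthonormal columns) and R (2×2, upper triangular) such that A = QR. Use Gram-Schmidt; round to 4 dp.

e_1 = v_1/‖v_1‖ = (4, -1, -3)/5.0990 = (0.7845, -0.1961, -0.5883).
r_{12} = e_1·v_2 = -1.7650.
u_2 = v_2 + 1.7650·e_1 = (0.3846, -1.3462, 0.9615).
‖u_2‖ = 1.6984, so e_2 = (0.2265, -0.7926, 0.5661).

Q = [[0.7845, 0.2265], [-0.1961, -0.7926], [-0.5883, 0.5661]], R = [[5.0990, -1.7650], [0.0000, 1.6984]]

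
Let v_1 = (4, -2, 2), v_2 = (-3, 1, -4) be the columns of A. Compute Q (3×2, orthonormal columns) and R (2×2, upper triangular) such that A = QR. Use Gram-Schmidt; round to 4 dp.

q_1 = v_1/‖v_1‖ = (4, -2, 2)/4.8990 = (0.8165, -0.4082, 0.4082).
r_{12} = q_1·v_2 = -4.4907.
u_2 = v_2 + 4.4907·q_1 = (0.6667, -0.8333, -2.1667).
‖u_2‖ = 2.4152, so q_2 = (0.2760, -0.3450, -0.8971).

Q = [[0.8165, 0.2760], [-0.4082, -0.3450], [0.4082, -0.8971]], R = [[4.8990, -4.4907], [0.0000, 2.4152]]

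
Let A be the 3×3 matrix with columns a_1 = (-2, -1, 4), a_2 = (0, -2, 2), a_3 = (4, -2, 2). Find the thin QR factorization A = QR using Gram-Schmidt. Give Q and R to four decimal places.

Q = [[-0.4364, 0.5293, 0.7276], [-0.2182, -0.8468, 0.4851], [0.8729, 0.0529, 0.4851]], R = [[4.5826, 2.1822, 0.4364], [0.0000, 1.7995, 3.9165], [0.0000, 0.0000, 2.9104]]

e_1 = a_1/‖a_1‖ = (-2, -1, 4)/4.5826 = (-0.4364, -0.2182, 0.8729).
r_{12} = e_1·a_2 = 2.1822.
u_2 = a_2 − 2.1822·e_1 = (0.9524, -1.5238, 0.0952).
‖u_2‖ = 1.7995, so e_2 = (0.5293, -0.8468, 0.0529).
r_{13} = e_1·a_3 = 0.4364; r_{23} = e_2·a_3 = 3.9165.
u_3 = a_3 − 0.4364·e_1 − 3.9165·e_2 = (2.1176, 1.4118, 1.4118).
‖u_3‖ = 2.9104, so e_3 = (0.7276, 0.4851, 0.4851).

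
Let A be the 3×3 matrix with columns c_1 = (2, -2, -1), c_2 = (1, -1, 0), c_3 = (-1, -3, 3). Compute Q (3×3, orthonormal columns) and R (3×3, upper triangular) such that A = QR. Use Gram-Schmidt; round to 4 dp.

q_1 = c_1/‖c_1‖ = (2, -2, -1)/3.0000 = (0.6667, -0.6667, -0.3333).
r_{12} = q_1·c_2 = 1.3333.
u_2 = c_2 − 1.3333·q_1 = (0.1111, -0.1111, 0.4444).
‖u_2‖ = 0.4714, so q_2 = (0.2357, -0.2357, 0.9428).
r_{13} = q_1·c_3 = 0.3333; r_{23} = q_2·c_3 = 3.2998.
u_3 = c_3 − 0.3333·q_1 − 3.2998·q_2 = (-2.0000, -2.0000, 0.0000).
‖u_3‖ = 2.8284, so q_3 = (-0.7071, -0.7071, 0.0000).

Q = [[0.6667, 0.2357, -0.7071], [-0.6667, -0.2357, -0.7071], [-0.3333, 0.9428, 0.0000]], R = [[3.0000, 1.3333, 0.3333], [0.0000, 0.4714, 3.2998], [0.0000, 0.0000, 2.8284]]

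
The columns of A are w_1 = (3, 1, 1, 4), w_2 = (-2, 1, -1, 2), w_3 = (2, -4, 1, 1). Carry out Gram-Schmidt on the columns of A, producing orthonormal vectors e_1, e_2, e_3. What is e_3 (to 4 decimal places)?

e_3 = (-0.1246, -0.9347, -0.0208, 0.3323)

e_1 = w_1/‖w_1‖ = (3, 1, 1, 4)/5.1962 = (0.5774, 0.1925, 0.1925, 0.7698).
r_{12} = e_1·w_2 = 0.3849.
u_2 = w_2 − 0.3849·e_1 = (-2.2222, 0.9259, -1.0741, 1.7037).
‖u_2‖ = 3.1388, so e_2 = (-0.7080, 0.2950, -0.3422, 0.5428).
r_{13} = e_1·w_3 = 1.3472; r_{23} = e_2·w_3 = -2.3954.
u_3 = w_3 − 1.3472·e_1 + 2.3954·e_2 = (-0.4737, -3.5526, -0.0789, 1.2632).
‖u_3‖ = 3.8010, so e_3 = (-0.1246, -0.9347, -0.0208, 0.3323).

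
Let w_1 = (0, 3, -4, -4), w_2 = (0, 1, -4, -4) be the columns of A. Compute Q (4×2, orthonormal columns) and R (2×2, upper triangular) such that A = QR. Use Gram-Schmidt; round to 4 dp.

Q = [[0.0000, 0.0000], [0.4685, -0.8835], [-0.6247, -0.3313], [-0.6247, -0.3313]], R = [[6.4031, 5.4661], [0.0000, 1.7669]]

q_1 = w_1/‖w_1‖ = (0, 3, -4, -4)/6.4031 = (0.0000, 0.4685, -0.6247, -0.6247).
r_{12} = q_1·w_2 = 5.4661.
u_2 = w_2 − 5.4661·q_1 = (0.0000, -1.5610, -0.5854, -0.5854).
‖u_2‖ = 1.7669, so q_2 = (0.0000, -0.8835, -0.3313, -0.3313).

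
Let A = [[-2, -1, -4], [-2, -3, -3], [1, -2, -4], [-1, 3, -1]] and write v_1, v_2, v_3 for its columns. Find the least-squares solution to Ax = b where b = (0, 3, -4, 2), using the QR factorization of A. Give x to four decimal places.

e_1 = v_1/‖v_1‖ = (-2, -2, 1, -1)/3.1623 = (-0.6325, -0.6325, 0.3162, -0.3162).
r_{12} = e_1·v_2 = 0.9487.
u_2 = v_2 − 0.9487·e_1 = (-0.4000, -2.4000, -2.3000, 3.3000).
‖u_2‖ = 4.7011, so e_2 = (-0.0851, -0.5105, -0.4893, 0.7020).
r_{13} = e_1·v_3 = 3.4785; r_{23} = e_2·v_3 = 3.1270.
u_3 = v_3 − 3.4785·e_1 − 3.1270·e_2 = (-1.5339, 0.7964, -3.5701, -2.0950).
‖u_3‖ = 4.4858, so e_3 = (-0.3420, 0.1775, -0.7959, -0.4670).
Qᵀb = (-3.7947, 1.8294, 2.7820).
Back-substitute: x_3 = 2.7820/4.4858 = 0.6202.
x_2 = (1.8294 − 3.1270·0.6202)/4.7011 = -0.0234.
x_1 = (-3.7947 − 0.9487·(-0.0234) − 3.4785·0.6202)/3.1623 = -1.8752.

x = (-1.8752, -0.0234, 0.6202)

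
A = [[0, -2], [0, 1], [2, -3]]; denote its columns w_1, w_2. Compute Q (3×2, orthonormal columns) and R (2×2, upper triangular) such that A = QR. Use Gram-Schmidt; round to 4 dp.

e_1 = w_1/‖w_1‖ = (0, 0, 2)/2.0000 = (0.0000, 0.0000, 1.0000).
r_{12} = e_1·w_2 = -3.0000.
u_2 = w_2 + 3.0000·e_1 = (-2.0000, 1.0000, 0.0000).
‖u_2‖ = 2.2361, so e_2 = (-0.8944, 0.4472, 0.0000).

Q = [[0.0000, -0.8944], [0.0000, 0.4472], [1.0000, 0.0000]], R = [[2.0000, -3.0000], [0.0000, 2.2361]]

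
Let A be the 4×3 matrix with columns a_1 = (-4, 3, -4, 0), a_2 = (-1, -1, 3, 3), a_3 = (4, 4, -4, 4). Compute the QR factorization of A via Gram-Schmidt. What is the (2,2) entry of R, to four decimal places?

r_{22} = 4.1290

a_1 = (-4, 3, -4, 0); ‖a_1‖ = 6.4031, so q_1 = (-0.6247, 0.4685, -0.6247, 0.0000).
q_1·a_2 = (-0.6247)·(-1) + 0.4685·(-1) + (-0.6247)·3 + 0.0000·3 = -1.7179.
u_2 = a_2 + 1.7179·q_1 = (-2.0732, -0.1951, 1.9268, 3.0000).
r_{22} = ‖u_2‖ = 4.1290.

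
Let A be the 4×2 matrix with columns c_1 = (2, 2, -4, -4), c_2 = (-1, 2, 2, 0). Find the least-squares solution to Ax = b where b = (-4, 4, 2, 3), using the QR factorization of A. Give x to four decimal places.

c_1 = (2, 2, -4, -4); ‖c_1‖ = 6.3246, so q_1 = (0.3162, 0.3162, -0.6325, -0.6325).
q_1·c_2 = 0.3162·(-1) + 0.3162·2 + (-0.6325)·2 + (-0.6325)·0 = -0.9487.
u_2 = c_2 + 0.9487·q_1 = (-0.7000, 2.3000, 1.4000, -0.6000).
‖u_2‖ = 2.8460, so q_2 = (-0.2460, 0.8081, 0.4919, -0.2108).
Qᵀb = (-3.1623, 4.5677).
Back-substitute: x_2 = 4.5677/2.8460 = 1.6049.
x_1 = (-3.1623 + 0.9487·1.6049)/6.3246 = -0.2593.

x = (-0.2593, 1.6049)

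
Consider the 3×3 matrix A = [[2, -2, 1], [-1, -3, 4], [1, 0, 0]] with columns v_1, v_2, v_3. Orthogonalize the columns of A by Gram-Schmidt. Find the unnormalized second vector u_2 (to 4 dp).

u_2 = (-1.6667, -3.1667, 0.1667)

v_1 = (2, -1, 1); ‖v_1‖ = 2.4495, so q_1 = (0.8165, -0.4082, 0.4082).
q_1·v_2 = 0.8165·(-2) + (-0.4082)·(-3) + 0.4082·0 = -0.4082.
u_2 = v_2 + 0.4082·q_1 = (-1.6667, -3.1667, 0.1667).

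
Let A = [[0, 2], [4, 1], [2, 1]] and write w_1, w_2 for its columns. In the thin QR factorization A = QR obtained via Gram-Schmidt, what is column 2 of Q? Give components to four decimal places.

e_1 = w_1/‖w_1‖ = (0, 4, 2)/4.4721 = (0.0000, 0.8944, 0.4472).
r_{12} = e_1·w_2 = 1.3416.
u_2 = w_2 − 1.3416·e_1 = (2.0000, -0.2000, 0.4000).
‖u_2‖ = 2.0494, so e_2 = (0.9759, -0.0976, 0.1952).

e_2 = (0.9759, -0.0976, 0.1952)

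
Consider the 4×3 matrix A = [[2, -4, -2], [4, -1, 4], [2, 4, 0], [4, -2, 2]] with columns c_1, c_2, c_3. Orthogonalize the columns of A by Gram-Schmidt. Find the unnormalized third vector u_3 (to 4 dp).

c_1 = (2, 4, 2, 4); ‖c_1‖ = 6.3246, so e_1 = (0.3162, 0.6325, 0.3162, 0.6325).
e_1·c_2 = 0.3162·(-4) + 0.6325·(-1) + 0.3162·4 + 0.6325·(-2) = -1.8974.
u_2 = c_2 + 1.8974·e_1 = (-3.4000, 0.2000, 4.6000, -0.8000).
‖u_2‖ = 5.7793, so e_2 = (-0.5883, 0.0346, 0.7959, -0.1384).
e_1·c_3 = 0.3162·(-2) + 0.6325·4 + 0.3162·0 + 0.6325·2 = 3.1623; e_2·c_3 = (-0.5883)·(-2) + 0.0346·4 + 0.7959·0 + (-0.1384)·2 = 1.0382.
u_3 = c_3 − 3.1623·e_1 − 1.0382·e_2 = (-2.3892, 1.9641, -1.8263, 0.1437).

u_3 = (-2.3892, 1.9641, -1.8263, 0.1437)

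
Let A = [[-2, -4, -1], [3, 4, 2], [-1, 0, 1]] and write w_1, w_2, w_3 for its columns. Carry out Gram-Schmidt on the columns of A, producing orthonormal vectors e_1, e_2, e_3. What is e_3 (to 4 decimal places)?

e_1 = w_1/‖w_1‖ = (-2, 3, -1)/3.7417 = (-0.5345, 0.8018, -0.2673).
r_{12} = e_1·w_2 = 5.3452.
u_2 = w_2 − 5.3452·e_1 = (-1.1429, -0.2857, 1.4286).
‖u_2‖ = 1.8516, so e_2 = (-0.6172, -0.1543, 0.7715).
r_{13} = e_1·w_3 = 1.8708; r_{23} = e_2·w_3 = 1.0801.
u_3 = w_3 − 1.8708·e_1 − 1.0801·e_2 = (0.6667, 0.6667, 0.6667).
‖u_3‖ = 1.1547, so e_3 = (0.5774, 0.5774, 0.5774).

e_3 = (0.5774, 0.5774, 0.5774)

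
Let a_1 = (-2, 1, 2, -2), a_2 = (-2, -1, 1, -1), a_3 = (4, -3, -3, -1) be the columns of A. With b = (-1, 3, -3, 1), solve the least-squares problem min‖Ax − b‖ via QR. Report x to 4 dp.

q_1 = a_1/‖a_1‖ = (-2, 1, 2, -2)/3.6056 = (-0.5547, 0.2774, 0.5547, -0.5547).
r_{12} = q_1·a_2 = 1.9415.
u_2 = a_2 − 1.9415·q_1 = (-0.9231, -1.5385, -0.0769, 0.0769).
‖u_2‖ = 1.7974, so q_2 = (-0.5136, -0.8559, -0.0428, 0.0428).
r_{13} = q_1·a_3 = -4.1603; r_{23} = q_2·a_3 = 0.5991.
u_3 = a_3 + 4.1603·q_1 − 0.5991·q_2 = (2.0000, -1.3333, -0.6667, -3.3333).
‖u_3‖ = 4.1633, so q_3 = (0.4804, -0.3203, -0.1601, -0.8006).
Qᵀb = (-0.8321, -1.8830, -1.7614).
Back-substitute: x_3 = -1.7614/4.1633 = -0.4231.
x_2 = (-1.8830 − 0.5991·(-0.4231))/1.7974 = -0.9066.
x_1 = (-0.8321 − 1.9415·(-0.9066) + 4.1603·(-0.4231))/3.6056 = -0.2308.

x = (-0.2308, -0.9066, -0.4231)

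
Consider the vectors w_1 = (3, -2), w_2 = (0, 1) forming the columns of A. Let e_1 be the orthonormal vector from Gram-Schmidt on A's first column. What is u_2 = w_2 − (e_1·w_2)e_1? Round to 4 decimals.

u_2 = (0.4615, 0.6923)

e_1 = w_1/‖w_1‖ = (3, -2)/3.6056 = (0.8321, -0.5547).
r_{12} = e_1·w_2 = -0.5547.
u_2 = w_2 + 0.5547·e_1 = (0.4615, 0.6923).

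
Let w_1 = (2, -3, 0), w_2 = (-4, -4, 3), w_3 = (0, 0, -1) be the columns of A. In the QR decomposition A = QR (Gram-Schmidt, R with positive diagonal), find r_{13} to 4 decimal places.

w_1 = (2, -3, 0); ‖w_1‖ = 3.6056, so e_1 = (0.5547, -0.8321, 0.0000).
r_{13} = e_1·w_3 = 0.0000.

r_{13} = 0.0000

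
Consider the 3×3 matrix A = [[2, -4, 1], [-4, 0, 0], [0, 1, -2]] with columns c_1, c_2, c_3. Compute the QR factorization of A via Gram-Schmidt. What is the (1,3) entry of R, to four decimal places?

r_{13} = 0.4472

c_1 = (2, -4, 0); ‖c_1‖ = 4.4721, so q_1 = (0.4472, -0.8944, 0.0000).
r_{13} = q_1·c_3 = 0.4472.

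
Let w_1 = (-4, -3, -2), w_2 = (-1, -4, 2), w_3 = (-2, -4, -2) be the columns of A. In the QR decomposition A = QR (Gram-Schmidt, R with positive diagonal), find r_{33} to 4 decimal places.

e_1 = w_1/‖w_1‖ = (-4, -3, -2)/5.3852 = (-0.7428, -0.5571, -0.3714).
r_{12} = e_1·w_2 = 2.2283.
u_2 = w_2 − 2.2283·e_1 = (0.6552, -2.7586, 2.8276).
‖u_2‖ = 4.0043, so e_2 = (0.1636, -0.6889, 0.7061).
r_{13} = e_1·w_3 = 4.4567; r_{23} = e_2·w_3 = 1.0161.
u_3 = w_3 − 4.4567·e_1 − 1.0161·e_2 = (1.1441, -0.8172, -1.0624).
r_{33} = ‖u_3‖ = 1.7622.

r_{33} = 1.7622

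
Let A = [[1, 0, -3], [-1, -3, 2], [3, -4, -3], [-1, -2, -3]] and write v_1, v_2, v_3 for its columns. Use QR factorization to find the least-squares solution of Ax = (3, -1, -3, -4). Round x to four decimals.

x = (0.6037, 0.8534, 0.2065)

v_1 = (1, -1, 3, -1); ‖v_1‖ = 3.4641, so e_1 = (0.2887, -0.2887, 0.8660, -0.2887).
e_1·v_2 = 0.2887·0 + (-0.2887)·(-3) + 0.8660·(-4) + (-0.2887)·(-2) = -2.0207.
u_2 = v_2 + 2.0207·e_1 = (0.5833, -3.5833, -2.2500, -2.5833).
‖u_2‖ = 4.9917, so e_2 = (0.1169, -0.7179, -0.4508, -0.5175).
e_1·v_3 = 0.2887·(-3) + (-0.2887)·2 + 0.8660·(-3) + (-0.2887)·(-3) = -3.1754; e_2·v_3 = 0.1169·(-3) + (-0.7179)·2 + (-0.4508)·(-3) + (-0.5175)·(-3) = 1.1185.
u_3 = v_3 + 3.1754·e_1 − 1.1185·e_2 = (-2.2140, 1.8863, 0.2542, -3.3378).
‖u_3‖ = 4.4346, so e_3 = (-0.4993, 0.4254, 0.0573, -0.7527).
Qᵀb = (-0.2887, 4.4908, 0.9156).
Back-substitute: x_3 = 0.9156/4.4346 = 0.2065.
x_2 = (4.4908 − 1.1185·0.2065)/4.9917 = 0.8534.
x_1 = (-0.2887 + 2.0207·0.8534 + 3.1754·0.2065)/3.4641 = 0.6037.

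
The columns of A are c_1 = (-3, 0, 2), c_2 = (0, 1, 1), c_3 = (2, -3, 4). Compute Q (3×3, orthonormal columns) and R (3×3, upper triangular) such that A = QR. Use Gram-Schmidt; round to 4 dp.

c_1 = (-3, 0, 2); ‖c_1‖ = 3.6056, so e_1 = (-0.8321, 0.0000, 0.5547).
e_1·c_2 = (-0.8321)·0 + 0.0000·1 + 0.5547·1 = 0.5547.
u_2 = c_2 − 0.5547·e_1 = (0.4615, 1.0000, 0.6923).
‖u_2‖ = 1.3009, so e_2 = (0.3548, 0.7687, 0.5322).
e_1·c_3 = (-0.8321)·2 + 0.0000·(-3) + 0.5547·4 = 0.5547; e_2·c_3 = 0.3548·2 + 0.7687·(-3) + 0.5322·4 = 0.5322.
u_3 = c_3 − 0.5547·e_1 − 0.5322·e_2 = (2.2727, -3.4091, 3.4091).
‖u_3‖ = 5.3300, so e_3 = (0.4264, -0.6396, 0.6396).

Q = [[-0.8321, 0.3548, 0.4264], [0.0000, 0.7687, -0.6396], [0.5547, 0.5322, 0.6396]], R = [[3.6056, 0.5547, 0.5547], [0.0000, 1.3009, 0.5322], [0.0000, 0.0000, 5.3300]]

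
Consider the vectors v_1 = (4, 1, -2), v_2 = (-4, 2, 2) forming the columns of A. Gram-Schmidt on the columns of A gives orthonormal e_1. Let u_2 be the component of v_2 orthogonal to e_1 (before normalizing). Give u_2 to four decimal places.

u_2 = (-0.5714, 2.8571, 0.2857)

v_1 = (4, 1, -2); ‖v_1‖ = 4.5826, so e_1 = (0.8729, 0.2182, -0.4364).
e_1·v_2 = 0.8729·(-4) + 0.2182·2 + (-0.4364)·2 = -3.9279.
u_2 = v_2 + 3.9279·e_1 = (-0.5714, 2.8571, 0.2857).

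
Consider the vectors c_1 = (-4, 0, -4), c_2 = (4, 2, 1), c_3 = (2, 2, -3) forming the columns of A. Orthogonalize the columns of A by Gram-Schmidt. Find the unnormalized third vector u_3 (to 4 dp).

u_3 = (0.4706, -0.7059, -0.4706)

c_1 = (-4, 0, -4); ‖c_1‖ = 5.6569, so e_1 = (-0.7071, 0.0000, -0.7071).
e_1·c_2 = (-0.7071)·4 + 0.0000·2 + (-0.7071)·1 = -3.5355.
u_2 = c_2 + 3.5355·e_1 = (1.5000, 2.0000, -1.5000).
‖u_2‖ = 2.9155, so e_2 = (0.5145, 0.6860, -0.5145).
e_1·c_3 = (-0.7071)·2 + 0.0000·2 + (-0.7071)·(-3) = 0.7071; e_2·c_3 = 0.5145·2 + 0.6860·2 + (-0.5145)·(-3) = 3.9445.
u_3 = c_3 − 0.7071·e_1 − 3.9445·e_2 = (0.4706, -0.7059, -0.4706).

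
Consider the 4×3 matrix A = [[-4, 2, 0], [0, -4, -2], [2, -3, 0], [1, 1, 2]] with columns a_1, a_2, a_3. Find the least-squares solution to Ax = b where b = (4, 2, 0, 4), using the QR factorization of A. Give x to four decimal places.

a_1 = (-4, 0, 2, 1); ‖a_1‖ = 4.5826, so e_1 = (-0.8729, 0.0000, 0.4364, 0.2182).
e_1·a_2 = (-0.8729)·2 + 0.0000·(-4) + 0.4364·(-3) + 0.2182·1 = -2.8368.
u_2 = a_2 + 2.8368·e_1 = (-0.4762, -4.0000, -1.7619, 1.6190).
‖u_2‖ = 4.6853, so e_2 = (-0.1016, -0.8537, -0.3760, 0.3456).
e_1·a_3 = (-0.8729)·0 + 0.0000·(-2) + 0.4364·0 + 0.2182·2 = 0.4364; e_2·a_3 = (-0.1016)·0 + (-0.8537)·(-2) + (-0.3760)·0 + 0.3456·2 = 2.3986.
u_3 = a_3 − 0.4364·e_1 − 2.3986·e_2 = (0.6247, 0.0477, 0.7115, 1.0759).
‖u_3‖ = 1.4340, so e_3 = (0.4357, 0.0333, 0.4962, 0.7503).
Qᵀb = (-2.6186, -0.7318, 4.8103).
Back-substitute: x_3 = 4.8103/1.4340 = 3.3544.
x_2 = (-0.7318 − 2.3986·3.3544)/4.6853 = -1.8734.
x_1 = (-2.6186 + 2.8368·(-1.8734) − 0.4364·3.3544)/4.5826 = -2.0506.

x = (-2.0506, -1.8734, 3.3544)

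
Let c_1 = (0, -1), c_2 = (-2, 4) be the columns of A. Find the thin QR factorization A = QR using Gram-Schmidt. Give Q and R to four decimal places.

c_1 = (0, -1); ‖c_1‖ = 1.0000, so q_1 = (0.0000, -1.0000).
q_1·c_2 = 0.0000·(-2) + (-1.0000)·4 = -4.0000.
u_2 = c_2 + 4.0000·q_1 = (-2.0000, 0.0000).
‖u_2‖ = 2.0000, so q_2 = (-1.0000, 0.0000).

Q = [[0.0000, -1.0000], [-1.0000, 0.0000]], R = [[1.0000, -4.0000], [0.0000, 2.0000]]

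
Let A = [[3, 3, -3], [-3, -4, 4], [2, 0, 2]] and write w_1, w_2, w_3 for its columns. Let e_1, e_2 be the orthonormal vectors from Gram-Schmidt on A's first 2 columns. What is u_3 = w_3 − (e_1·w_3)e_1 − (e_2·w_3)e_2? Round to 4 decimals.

u_3 = (-0.4404, -0.3303, 0.1651)

e_1 = w_1/‖w_1‖ = (3, -3, 2)/4.6904 = (0.6396, -0.6396, 0.4264).
r_{12} = e_1·w_2 = 4.4772.
u_2 = w_2 − 4.4772·e_1 = (0.1364, -1.1364, -1.9091).
‖u_2‖ = 2.2259, so e_2 = (0.0613, -0.5105, -0.8577).
r_{13} = e_1·w_3 = -3.6244; r_{23} = e_2·w_3 = -3.9412.
u_3 = w_3 + 3.6244·e_1 + 3.9412·e_2 = (-0.4404, -0.3303, 0.1651).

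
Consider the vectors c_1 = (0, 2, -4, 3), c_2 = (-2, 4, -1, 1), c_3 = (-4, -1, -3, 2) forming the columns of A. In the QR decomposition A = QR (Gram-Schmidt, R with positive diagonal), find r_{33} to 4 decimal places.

q_1 = c_1/‖c_1‖ = (0, 2, -4, 3)/5.3852 = (0.0000, 0.3714, -0.7428, 0.5571).
r_{12} = q_1·c_2 = 2.7854.
u_2 = c_2 − 2.7854·q_1 = (-2.0000, 2.9655, 1.0690, -0.5517).
‖u_2‖ = 3.7738, so q_2 = (-0.5300, 0.7858, 0.2833, -0.1462).
r_{13} = q_1·c_3 = 2.9711; r_{23} = q_2·c_3 = 0.1919.
u_3 = c_3 − 2.9711·q_1 − 0.1919·q_2 = (-3.8983, -2.2542, -0.8475, 0.3729).
r_{33} = ‖u_3‖ = 4.5973.

r_{33} = 4.5973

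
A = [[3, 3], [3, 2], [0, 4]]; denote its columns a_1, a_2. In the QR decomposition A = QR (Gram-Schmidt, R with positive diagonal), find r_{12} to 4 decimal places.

r_{12} = 3.5355

a_1 = (3, 3, 0); ‖a_1‖ = 4.2426, so e_1 = (0.7071, 0.7071, 0.0000).
r_{12} = e_1·a_2 = 3.5355.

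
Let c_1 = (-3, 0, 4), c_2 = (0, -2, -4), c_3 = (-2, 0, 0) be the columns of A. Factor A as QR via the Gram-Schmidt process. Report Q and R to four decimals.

Q = [[-0.6000, -0.6146, -0.5121], [0.0000, -0.6402, 0.7682], [0.8000, -0.4609, -0.3841]], R = [[5.0000, -3.2000, 1.2000], [0.0000, 3.1241, 1.2292], [0.0000, 0.0000, 1.0243]]

c_1 = (-3, 0, 4); ‖c_1‖ = 5.0000, so e_1 = (-0.6000, 0.0000, 0.8000).
e_1·c_2 = (-0.6000)·0 + 0.0000·(-2) + 0.8000·(-4) = -3.2000.
u_2 = c_2 + 3.2000·e_1 = (-1.9200, -2.0000, -1.4400).
‖u_2‖ = 3.1241, so e_2 = (-0.6146, -0.6402, -0.4609).
e_1·c_3 = (-0.6000)·(-2) + 0.0000·0 + 0.8000·0 = 1.2000; e_2·c_3 = (-0.6146)·(-2) + (-0.6402)·0 + (-0.4609)·0 = 1.2292.
u_3 = c_3 − 1.2000·e_1 − 1.2292·e_2 = (-0.5246, 0.7869, -0.3934).
‖u_3‖ = 1.0243, so e_3 = (-0.5121, 0.7682, -0.3841).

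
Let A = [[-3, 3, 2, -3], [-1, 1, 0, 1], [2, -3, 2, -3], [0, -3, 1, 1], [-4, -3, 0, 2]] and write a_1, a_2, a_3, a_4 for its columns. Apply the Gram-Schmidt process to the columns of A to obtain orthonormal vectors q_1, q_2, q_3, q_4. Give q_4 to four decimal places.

q_4 = (-0.0452, 0.5598, -0.3142, 0.7187, -0.2631)

a_1 = (-3, -1, 2, 0, -4); ‖a_1‖ = 5.4772, so q_1 = (-0.5477, -0.1826, 0.3651, 0.0000, -0.7303).
q_1·a_2 = (-0.5477)·3 + (-0.1826)·1 + 0.3651·(-3) + 0.0000·(-3) + (-0.7303)·(-3) = -0.7303.
u_2 = a_2 + 0.7303·q_1 = (2.6000, 0.8667, -2.7333, -3.0000, -3.5333).
‖u_2‖ = 6.0388, so q_2 = (0.4306, 0.1435, -0.4526, -0.4968, -0.5851).
q_1·a_3 = (-0.5477)·2 + (-0.1826)·0 + 0.3651·2 + 0.0000·1 + (-0.7303)·0 = -0.3651; q_2·a_3 = 0.4306·2 + 0.1435·0 + (-0.4526)·2 + (-0.4968)·1 + (-0.5851)·0 = -0.5409.
u_3 = a_3 + 0.3651·q_1 + 0.5409·q_2 = (2.0329, 0.0110, 1.8885, 0.7313, -0.5832).
‖u_3‖ = 2.9281, so q_3 = (0.6943, 0.0037, 0.6449, 0.2497, -0.1992).
q_1·a_4 = (-0.5477)·(-3) + (-0.1826)·1 + 0.3651·(-3) + 0.0000·1 + (-0.7303)·2 = -1.0954; q_2·a_4 = 0.4306·(-3) + 0.1435·1 + (-0.4526)·(-3) + (-0.4968)·1 + (-0.5851)·2 = -1.4573; q_3·a_4 = 0.6943·(-3) + 0.0037·1 + 0.6449·(-3) + 0.2497·1 + (-0.1992)·2 = -4.1625.
u_4 = a_4 + 1.0954·q_1 + 1.4573·q_2 + 4.1625·q_3 = (-0.0827, 1.0247, -0.5751, 1.3156, -0.4817).
‖u_4‖ = 1.8304, so q_4 = (-0.0452, 0.5598, -0.3142, 0.7187, -0.2631).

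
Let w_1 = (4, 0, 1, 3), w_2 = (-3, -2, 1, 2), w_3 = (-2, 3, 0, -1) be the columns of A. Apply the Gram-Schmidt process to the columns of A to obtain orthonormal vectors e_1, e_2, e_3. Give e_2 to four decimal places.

e_1 = w_1/‖w_1‖ = (4, 0, 1, 3)/5.0990 = (0.7845, 0.0000, 0.1961, 0.5883).
r_{12} = e_1·w_2 = -0.9806.
u_2 = w_2 + 0.9806·e_1 = (-2.2308, -2.0000, 1.1923, 2.5769).
‖u_2‖ = 4.1278, so e_2 = (-0.5404, -0.4845, 0.2889, 0.6243).

e_2 = (-0.5404, -0.4845, 0.2889, 0.6243)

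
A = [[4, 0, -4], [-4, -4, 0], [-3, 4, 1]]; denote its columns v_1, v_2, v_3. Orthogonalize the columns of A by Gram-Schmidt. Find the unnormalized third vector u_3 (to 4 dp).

v_1 = (4, -4, -3); ‖v_1‖ = 6.4031, so q_1 = (0.6247, -0.6247, -0.4685).
q_1·v_2 = 0.6247·0 + (-0.6247)·(-4) + (-0.4685)·4 = 0.6247.
u_2 = v_2 − 0.6247·q_1 = (-0.3902, -3.6098, 4.2927).
‖u_2‖ = 5.6223, so q_2 = (-0.0694, -0.6420, 0.7635).
q_1·v_3 = 0.6247·(-4) + (-0.6247)·0 + (-0.4685)·1 = -2.9673; q_2·v_3 = (-0.0694)·(-4) + (-0.6420)·0 + 0.7635·1 = 1.0412.
u_3 = v_3 + 2.9673·q_1 − 1.0412·q_2 = (-2.0741, -1.1852, -1.1852).

u_3 = (-2.0741, -1.1852, -1.1852)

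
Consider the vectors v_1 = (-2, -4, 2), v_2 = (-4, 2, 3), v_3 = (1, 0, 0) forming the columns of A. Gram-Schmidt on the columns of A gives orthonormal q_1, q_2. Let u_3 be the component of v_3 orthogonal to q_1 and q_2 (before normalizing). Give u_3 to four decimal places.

u_3 = (0.3879, 0.0485, 0.4848)

q_1 = v_1/‖v_1‖ = (-2, -4, 2)/4.8990 = (-0.4082, -0.8165, 0.4082).
r_{12} = q_1·v_2 = 1.2247.
u_2 = v_2 − 1.2247·q_1 = (-3.5000, 3.0000, 2.5000).
‖u_2‖ = 5.2440, so q_2 = (-0.6674, 0.5721, 0.4767).
r_{13} = q_1·v_3 = -0.4082; r_{23} = q_2·v_3 = -0.6674.
u_3 = v_3 + 0.4082·q_1 + 0.6674·q_2 = (0.3879, 0.0485, 0.4848).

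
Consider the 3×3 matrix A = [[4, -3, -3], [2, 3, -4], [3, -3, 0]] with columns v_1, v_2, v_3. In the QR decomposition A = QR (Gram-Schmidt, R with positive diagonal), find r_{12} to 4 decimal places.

r_{12} = -2.7854

e_1 = v_1/‖v_1‖ = (4, 2, 3)/5.3852 = (0.7428, 0.3714, 0.5571).
r_{12} = e_1·v_2 = -2.7854.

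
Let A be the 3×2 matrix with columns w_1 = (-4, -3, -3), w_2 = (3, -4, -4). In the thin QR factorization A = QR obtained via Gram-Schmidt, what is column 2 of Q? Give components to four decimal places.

e_1 = w_1/‖w_1‖ = (-4, -3, -3)/5.8310 = (-0.6860, -0.5145, -0.5145).
r_{12} = e_1·w_2 = 2.0580.
u_2 = w_2 − 2.0580·e_1 = (4.4118, -2.9412, -2.9412).
‖u_2‖ = 6.0634, so e_2 = (0.7276, -0.4851, -0.4851).

e_2 = (0.7276, -0.4851, -0.4851)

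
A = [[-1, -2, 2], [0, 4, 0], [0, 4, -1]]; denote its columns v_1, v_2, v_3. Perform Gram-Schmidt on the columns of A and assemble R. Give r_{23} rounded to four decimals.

r_{23} = -0.7071

v_1 = (-1, 0, 0); ‖v_1‖ = 1.0000, so q_1 = (-1.0000, 0.0000, 0.0000).
q_1·v_2 = (-1.0000)·(-2) + 0.0000·4 + 0.0000·4 = 2.0000.
u_2 = v_2 − 2.0000·q_1 = (0.0000, 4.0000, 4.0000).
‖u_2‖ = 5.6569, so q_2 = (0.0000, 0.7071, 0.7071).
r_{23} = q_2·v_3 = -0.7071.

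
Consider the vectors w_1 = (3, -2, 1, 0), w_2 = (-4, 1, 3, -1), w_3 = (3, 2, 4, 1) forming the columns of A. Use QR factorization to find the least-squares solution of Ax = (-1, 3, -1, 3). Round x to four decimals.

x = (-1.5551, -0.6170, 0.5538)

w_1 = (3, -2, 1, 0); ‖w_1‖ = 3.7417, so q_1 = (0.8018, -0.5345, 0.2673, 0.0000).
q_1·w_2 = 0.8018·(-4) + (-0.5345)·1 + 0.2673·3 + 0.0000·(-1) = -2.9399.
u_2 = w_2 + 2.9399·q_1 = (-1.6429, -0.5714, 3.7857, -1.0000).
‖u_2‖ = 4.2845, so q_2 = (-0.3834, -0.1334, 0.8836, -0.2334).
q_1·w_3 = 0.8018·3 + (-0.5345)·2 + 0.2673·4 + 0.0000·1 = 2.4054; q_2·w_3 = (-0.3834)·3 + (-0.1334)·2 + 0.8836·4 + (-0.2334)·1 = 1.8839.
u_3 = w_3 − 2.4054·q_1 − 1.8839·q_2 = (1.7938, 3.5370, 1.6926, 1.4397).
‖u_3‖ = 4.5459, so q_3 = (0.3946, 0.7781, 0.3723, 0.3167).
Qᵀb = (-2.6726, -1.6004, 2.5173).
Back-substitute: x_3 = 2.5173/4.5459 = 0.5538.
x_2 = (-1.6004 − 1.8839·0.5538)/4.2845 = -0.6170.
x_1 = (-2.6726 + 2.9399·(-0.6170) − 2.4054·0.5538)/3.7417 = -1.5551.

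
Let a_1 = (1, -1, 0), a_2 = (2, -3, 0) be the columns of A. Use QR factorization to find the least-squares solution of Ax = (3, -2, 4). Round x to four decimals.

x = (5.0000, -1.0000)

q_1 = a_1/‖a_1‖ = (1, -1, 0)/1.4142 = (0.7071, -0.7071, 0.0000).
r_{12} = q_1·a_2 = 3.5355.
u_2 = a_2 − 3.5355·q_1 = (-0.5000, -0.5000, 0.0000).
‖u_2‖ = 0.7071, so q_2 = (-0.7071, -0.7071, 0.0000).
Qᵀb = (3.5355, -0.7071).
Back-substitute: x_2 = -0.7071/0.7071 = -1.0000.
x_1 = (3.5355 − 3.5355·(-1.0000))/1.4142 = 5.0000.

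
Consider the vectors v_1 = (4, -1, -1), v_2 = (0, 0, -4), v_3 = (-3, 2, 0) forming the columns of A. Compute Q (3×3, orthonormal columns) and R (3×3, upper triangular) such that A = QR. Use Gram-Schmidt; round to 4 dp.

Q = [[0.9428, -0.2287, 0.2425], [-0.2357, 0.0572, 0.9701], [-0.2357, -0.9718, 0.0000]], R = [[4.2426, 0.9428, -3.2998], [0.0000, 3.8873, 0.8003], [0.0000, 0.0000, 1.2127]]

e_1 = v_1/‖v_1‖ = (4, -1, -1)/4.2426 = (0.9428, -0.2357, -0.2357).
r_{12} = e_1·v_2 = 0.9428.
u_2 = v_2 − 0.9428·e_1 = (-0.8889, 0.2222, -3.7778).
‖u_2‖ = 3.8873, so e_2 = (-0.2287, 0.0572, -0.9718).
r_{13} = e_1·v_3 = -3.2998; r_{23} = e_2·v_3 = 0.8003.
u_3 = v_3 + 3.2998·e_1 − 0.8003·e_2 = (0.2941, 1.1765, 0.0000).
‖u_3‖ = 1.2127, so e_3 = (0.2425, 0.9701, 0.0000).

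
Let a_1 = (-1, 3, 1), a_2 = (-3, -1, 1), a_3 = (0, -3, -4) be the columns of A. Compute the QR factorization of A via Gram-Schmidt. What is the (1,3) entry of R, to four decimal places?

r_{13} = -3.9196

a_1 = (-1, 3, 1); ‖a_1‖ = 3.3166, so q_1 = (-0.3015, 0.9045, 0.3015).
r_{13} = q_1·a_3 = -3.9196.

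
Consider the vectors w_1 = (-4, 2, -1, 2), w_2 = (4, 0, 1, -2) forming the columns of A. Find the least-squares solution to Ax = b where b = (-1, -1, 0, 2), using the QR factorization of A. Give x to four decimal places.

w_1 = (-4, 2, -1, 2); ‖w_1‖ = 5.0000, so e_1 = (-0.8000, 0.4000, -0.2000, 0.4000).
e_1·w_2 = (-0.8000)·4 + 0.4000·0 + (-0.2000)·1 + 0.4000·(-2) = -4.2000.
u_2 = w_2 + 4.2000·e_1 = (0.6400, 1.6800, 0.1600, -0.3200).
‖u_2‖ = 1.8330, so e_2 = (0.3491, 0.9165, 0.0873, -0.1746).
Qᵀb = (1.2000, -1.6148).
Back-substitute: x_2 = -1.6148/1.8330 = -0.8810.
x_1 = (1.2000 + 4.2000·(-0.8810))/5.0000 = -0.5000.

x = (-0.5000, -0.8810)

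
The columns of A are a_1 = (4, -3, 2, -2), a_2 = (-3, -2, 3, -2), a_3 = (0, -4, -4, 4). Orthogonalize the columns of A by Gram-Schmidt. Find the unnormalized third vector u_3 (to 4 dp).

a_1 = (4, -3, 2, -2); ‖a_1‖ = 5.7446, so q_1 = (0.6963, -0.5222, 0.3482, -0.3482).
q_1·a_2 = 0.6963·(-3) + (-0.5222)·(-2) + 0.3482·3 + (-0.3482)·(-2) = 0.6963.
u_2 = a_2 − 0.6963·q_1 = (-3.4848, -1.6364, 2.7576, -1.7576).
‖u_2‖ = 5.0513, so q_2 = (-0.6899, -0.3240, 0.5459, -0.3479).
q_1·a_3 = 0.6963·0 + (-0.5222)·(-4) + 0.3482·(-4) + (-0.3482)·4 = -0.6963; q_2·a_3 = (-0.6899)·0 + (-0.3240)·(-4) + 0.5459·(-4) + (-0.3479)·4 = -2.2797.
u_3 = a_3 + 0.6963·q_1 + 2.2797·q_2 = (-1.0879, -5.1021, -2.5131, 2.9644).

u_3 = (-1.0879, -5.1021, -2.5131, 2.9644)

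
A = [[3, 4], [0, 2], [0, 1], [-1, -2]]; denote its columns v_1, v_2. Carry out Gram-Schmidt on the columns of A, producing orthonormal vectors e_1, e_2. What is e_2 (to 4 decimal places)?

e_1 = v_1/‖v_1‖ = (3, 0, 0, -1)/3.1623 = (0.9487, 0.0000, 0.0000, -0.3162).
r_{12} = e_1·v_2 = 4.4272.
u_2 = v_2 − 4.4272·e_1 = (-0.2000, 2.0000, 1.0000, -0.6000).
‖u_2‖ = 2.3238, so e_2 = (-0.0861, 0.8607, 0.4303, -0.2582).

e_2 = (-0.0861, 0.8607, 0.4303, -0.2582)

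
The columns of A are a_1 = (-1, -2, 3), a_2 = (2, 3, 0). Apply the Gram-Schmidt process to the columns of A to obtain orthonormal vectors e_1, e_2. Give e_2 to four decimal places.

a_1 = (-1, -2, 3); ‖a_1‖ = 3.7417, so e_1 = (-0.2673, -0.5345, 0.8018).
e_1·a_2 = (-0.2673)·2 + (-0.5345)·3 + 0.8018·0 = -2.1381.
u_2 = a_2 + 2.1381·e_1 = (1.4286, 1.8571, 1.7143).
‖u_2‖ = 2.9032, so e_2 = (0.4921, 0.6397, 0.5905).

e_2 = (0.4921, 0.6397, 0.5905)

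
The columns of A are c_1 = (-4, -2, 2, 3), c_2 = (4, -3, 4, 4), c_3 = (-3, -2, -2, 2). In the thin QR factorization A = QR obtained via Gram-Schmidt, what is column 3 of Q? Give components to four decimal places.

c_1 = (-4, -2, 2, 3); ‖c_1‖ = 5.7446, so e_1 = (-0.6963, -0.3482, 0.3482, 0.5222).
e_1·c_2 = (-0.6963)·4 + (-0.3482)·(-3) + 0.3482·4 + 0.5222·4 = 1.7408.
u_2 = c_2 − 1.7408·e_1 = (5.2121, -2.3939, 3.3939, 3.0909).
‖u_2‖ = 7.3464, so e_2 = (0.7095, -0.3259, 0.4620, 0.4207).
e_1·c_3 = (-0.6963)·(-3) + (-0.3482)·(-2) + 0.3482·(-2) + 0.5222·2 = 3.1334; e_2·c_3 = 0.7095·(-3) + (-0.3259)·(-2) + 0.4620·(-2) + 0.4207·2 = -1.5592.
u_3 = c_3 − 3.1334·e_1 + 1.5592·e_2 = (0.2880, -1.4172, -2.3706, 1.0197).
‖u_3‖ = 2.9582, so e_3 = (0.0974, -0.4791, -0.8014, 0.3447).

e_3 = (0.0974, -0.4791, -0.8014, 0.3447)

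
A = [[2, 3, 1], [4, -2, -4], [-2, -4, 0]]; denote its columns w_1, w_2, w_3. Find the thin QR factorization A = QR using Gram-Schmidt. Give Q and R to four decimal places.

Q = [[0.4082, 0.4767, 0.7785], [0.8165, -0.5721, -0.0778], [-0.4082, -0.6674, 0.6228]], R = [[4.8990, 1.2247, -2.8577], [0.0000, 5.2440, 2.7650], [0.0000, 0.0000, 1.0899]]

w_1 = (2, 4, -2); ‖w_1‖ = 4.8990, so e_1 = (0.4082, 0.8165, -0.4082).
e_1·w_2 = 0.4082·3 + 0.8165·(-2) + (-0.4082)·(-4) = 1.2247.
u_2 = w_2 − 1.2247·e_1 = (2.5000, -3.0000, -3.5000).
‖u_2‖ = 5.2440, so e_2 = (0.4767, -0.5721, -0.6674).
e_1·w_3 = 0.4082·1 + 0.8165·(-4) + (-0.4082)·0 = -2.8577; e_2·w_3 = 0.4767·1 + (-0.5721)·(-4) + (-0.6674)·0 = 2.7650.
u_3 = w_3 + 2.8577·e_1 − 2.7650·e_2 = (0.8485, -0.0848, 0.6788).
‖u_3‖ = 1.0899, so e_3 = (0.7785, -0.0778, 0.6228).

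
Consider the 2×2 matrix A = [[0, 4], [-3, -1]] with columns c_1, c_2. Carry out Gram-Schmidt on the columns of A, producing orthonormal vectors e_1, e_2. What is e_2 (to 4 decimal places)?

e_2 = (1.0000, 0.0000)

c_1 = (0, -3); ‖c_1‖ = 3.0000, so e_1 = (0.0000, -1.0000).
e_1·c_2 = 0.0000·4 + (-1.0000)·(-1) = 1.0000.
u_2 = c_2 − 1.0000·e_1 = (4.0000, 0.0000).
‖u_2‖ = 4.0000, so e_2 = (1.0000, 0.0000).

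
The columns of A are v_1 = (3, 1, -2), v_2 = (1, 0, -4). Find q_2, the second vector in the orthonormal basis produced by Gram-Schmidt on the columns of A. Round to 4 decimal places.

q_1 = v_1/‖v_1‖ = (3, 1, -2)/3.7417 = (0.8018, 0.2673, -0.5345).
r_{12} = q_1·v_2 = 2.9399.
u_2 = v_2 − 2.9399·q_1 = (-1.3571, -0.7857, -2.4286).
‖u_2‖ = 2.8909, so q_2 = (-0.4695, -0.2718, -0.8401).

q_2 = (-0.4695, -0.2718, -0.8401)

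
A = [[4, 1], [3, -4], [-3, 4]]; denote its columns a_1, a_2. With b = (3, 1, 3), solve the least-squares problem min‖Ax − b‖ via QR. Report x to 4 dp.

x = (0.5789, 0.6842)

a_1 = (4, 3, -3); ‖a_1‖ = 5.8310, so e_1 = (0.6860, 0.5145, -0.5145).
e_1·a_2 = 0.6860·1 + 0.5145·(-4) + (-0.5145)·4 = -3.4300.
u_2 = a_2 + 3.4300·e_1 = (3.3529, -2.2353, 2.2353).
‖u_2‖ = 4.6082, so e_2 = (0.7276, -0.4851, 0.4851).
Qᵀb = (1.0290, 3.1530).
Back-substitute: x_2 = 3.1530/4.6082 = 0.6842.
x_1 = (1.0290 + 3.4300·0.6842)/5.8310 = 0.5789.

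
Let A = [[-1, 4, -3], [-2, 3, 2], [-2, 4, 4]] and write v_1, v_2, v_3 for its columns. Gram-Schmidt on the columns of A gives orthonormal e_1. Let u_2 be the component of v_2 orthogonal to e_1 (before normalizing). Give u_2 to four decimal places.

u_2 = (2.0000, -1.0000, 0.0000)

v_1 = (-1, -2, -2); ‖v_1‖ = 3.0000, so e_1 = (-0.3333, -0.6667, -0.6667).
e_1·v_2 = (-0.3333)·4 + (-0.6667)·3 + (-0.6667)·4 = -6.0000.
u_2 = v_2 + 6.0000·e_1 = (2.0000, -1.0000, 0.0000).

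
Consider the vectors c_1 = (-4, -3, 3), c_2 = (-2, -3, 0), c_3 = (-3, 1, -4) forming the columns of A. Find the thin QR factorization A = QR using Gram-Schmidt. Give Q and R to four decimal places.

Q = [[-0.6860, 0.0000, -0.7276], [-0.5145, -0.7071, 0.4851], [0.5145, -0.7071, -0.4851]], R = [[5.8310, 2.9155, -0.5145], [0.0000, 2.1213, 2.1213], [0.0000, 0.0000, 4.6082]]

c_1 = (-4, -3, 3); ‖c_1‖ = 5.8310, so e_1 = (-0.6860, -0.5145, 0.5145).
e_1·c_2 = (-0.6860)·(-2) + (-0.5145)·(-3) + 0.5145·0 = 2.9155.
u_2 = c_2 − 2.9155·e_1 = (0.0000, -1.5000, -1.5000).
‖u_2‖ = 2.1213, so e_2 = (0.0000, -0.7071, -0.7071).
e_1·c_3 = (-0.6860)·(-3) + (-0.5145)·1 + 0.5145·(-4) = -0.5145; e_2·c_3 = (0.0000)·(-3) + (-0.7071)·1 + (-0.7071)·(-4) = 2.1213.
u_3 = c_3 + 0.5145·e_1 − 2.1213·e_2 = (-3.3529, 2.2353, -2.2353).
‖u_3‖ = 4.6082, so e_3 = (-0.7276, 0.4851, -0.4851).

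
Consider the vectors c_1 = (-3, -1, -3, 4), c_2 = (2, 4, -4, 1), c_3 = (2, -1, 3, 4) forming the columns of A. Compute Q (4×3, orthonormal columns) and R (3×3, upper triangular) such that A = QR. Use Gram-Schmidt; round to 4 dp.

Q = [[-0.5071, 0.4192, 0.5210], [-0.1690, 0.6955, 0.0047], [-0.5071, -0.5812, 0.4470], [0.6761, 0.0524, 0.7271]], R = [[5.9161, 1.0142, 0.3381], [0.0000, 5.9976, -1.3910], [0.0000, 0.0000, 5.2868]]

q_1 = c_1/‖c_1‖ = (-3, -1, -3, 4)/5.9161 = (-0.5071, -0.1690, -0.5071, 0.6761).
r_{12} = q_1·c_2 = 1.0142.
u_2 = c_2 − 1.0142·q_1 = (2.5143, 4.1714, -3.4857, 0.3143).
‖u_2‖ = 5.9976, so q_2 = (0.4192, 0.6955, -0.5812, 0.0524).
r_{13} = q_1·c_3 = 0.3381; r_{23} = q_2·c_3 = -1.3910.
u_3 = c_3 − 0.3381·q_1 + 1.3910·q_2 = (2.7546, 0.0246, 2.3630, 3.8443).
‖u_3‖ = 5.2868, so q_3 = (0.5210, 0.0047, 0.4470, 0.7271).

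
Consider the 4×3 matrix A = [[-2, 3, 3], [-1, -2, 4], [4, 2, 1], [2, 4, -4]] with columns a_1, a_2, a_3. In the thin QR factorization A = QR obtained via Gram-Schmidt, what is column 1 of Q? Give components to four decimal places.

q_1 = (-0.4000, -0.2000, 0.8000, 0.4000)

q_1 = a_1/‖a_1‖ = (-2, -1, 4, 2)/5.0000 = (-0.4000, -0.2000, 0.8000, 0.4000).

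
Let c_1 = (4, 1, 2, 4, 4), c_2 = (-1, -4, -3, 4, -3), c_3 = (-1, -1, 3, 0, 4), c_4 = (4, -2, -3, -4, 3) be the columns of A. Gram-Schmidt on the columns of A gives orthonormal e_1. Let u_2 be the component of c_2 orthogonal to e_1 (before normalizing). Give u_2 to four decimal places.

c_1 = (4, 1, 2, 4, 4); ‖c_1‖ = 7.2801, so e_1 = (0.5494, 0.1374, 0.2747, 0.5494, 0.5494).
e_1·c_2 = 0.5494·(-1) + 0.1374·(-4) + 0.2747·(-3) + 0.5494·4 + 0.5494·(-3) = -1.3736.
u_2 = c_2 + 1.3736·e_1 = (-0.2453, -3.8113, -2.6226, 4.7547, -2.2453).

u_2 = (-0.2453, -3.8113, -2.6226, 4.7547, -2.2453)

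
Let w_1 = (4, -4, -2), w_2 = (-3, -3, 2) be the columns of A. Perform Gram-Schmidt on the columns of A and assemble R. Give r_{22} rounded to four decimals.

w_1 = (4, -4, -2); ‖w_1‖ = 6.0000, so e_1 = (0.6667, -0.6667, -0.3333).
e_1·w_2 = 0.6667·(-3) + (-0.6667)·(-3) + (-0.3333)·2 = -0.6667.
u_2 = w_2 + 0.6667·e_1 = (-2.5556, -3.4444, 1.7778).
r_{22} = ‖u_2‖ = 4.6428.

r_{22} = 4.6428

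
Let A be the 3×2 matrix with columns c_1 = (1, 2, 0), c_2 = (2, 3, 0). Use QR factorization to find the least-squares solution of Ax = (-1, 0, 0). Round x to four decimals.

x = (3.0000, -2.0000)

q_1 = c_1/‖c_1‖ = (1, 2, 0)/2.2361 = (0.4472, 0.8944, 0.0000).
r_{12} = q_1·c_2 = 3.5777.
u_2 = c_2 − 3.5777·q_1 = (0.4000, -0.2000, 0.0000).
‖u_2‖ = 0.4472, so q_2 = (0.8944, -0.4472, 0.0000).
Qᵀb = (-0.4472, -0.8944).
Back-substitute: x_2 = -0.8944/0.4472 = -2.0000.
x_1 = (-0.4472 − 3.5777·(-2.0000))/2.2361 = 3.0000.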